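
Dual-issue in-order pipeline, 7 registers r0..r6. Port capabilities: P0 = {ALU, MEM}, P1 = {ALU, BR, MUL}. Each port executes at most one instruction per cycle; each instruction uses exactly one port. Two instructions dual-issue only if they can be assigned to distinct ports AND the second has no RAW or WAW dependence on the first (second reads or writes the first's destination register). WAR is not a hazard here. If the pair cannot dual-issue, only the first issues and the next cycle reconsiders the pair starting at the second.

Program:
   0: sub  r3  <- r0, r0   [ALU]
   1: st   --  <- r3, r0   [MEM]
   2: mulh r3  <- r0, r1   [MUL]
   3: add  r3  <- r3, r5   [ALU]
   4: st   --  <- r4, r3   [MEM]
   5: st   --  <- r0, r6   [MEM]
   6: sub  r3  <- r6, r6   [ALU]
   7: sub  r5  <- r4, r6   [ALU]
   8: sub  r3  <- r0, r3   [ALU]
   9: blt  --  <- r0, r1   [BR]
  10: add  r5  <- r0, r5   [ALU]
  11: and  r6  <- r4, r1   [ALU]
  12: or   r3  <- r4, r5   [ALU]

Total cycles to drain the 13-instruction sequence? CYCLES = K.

CYCLES = 8

0. sub.ALU @i0  | RAW r3
1. st.MEM;mulh.MUL @i1,i2  | dual
2. add.ALU @i3  | RAW r3
3. st.MEM @i4  | no-port MEM/MEM
4. st.MEM;sub.ALU @i5,i6  | dual
5. sub.ALU;sub.ALU @i7,i8  | dual
6. blt.BR;add.ALU @i9,i10  | dual
7. and.ALU;or.ALU @i11,i12  | dual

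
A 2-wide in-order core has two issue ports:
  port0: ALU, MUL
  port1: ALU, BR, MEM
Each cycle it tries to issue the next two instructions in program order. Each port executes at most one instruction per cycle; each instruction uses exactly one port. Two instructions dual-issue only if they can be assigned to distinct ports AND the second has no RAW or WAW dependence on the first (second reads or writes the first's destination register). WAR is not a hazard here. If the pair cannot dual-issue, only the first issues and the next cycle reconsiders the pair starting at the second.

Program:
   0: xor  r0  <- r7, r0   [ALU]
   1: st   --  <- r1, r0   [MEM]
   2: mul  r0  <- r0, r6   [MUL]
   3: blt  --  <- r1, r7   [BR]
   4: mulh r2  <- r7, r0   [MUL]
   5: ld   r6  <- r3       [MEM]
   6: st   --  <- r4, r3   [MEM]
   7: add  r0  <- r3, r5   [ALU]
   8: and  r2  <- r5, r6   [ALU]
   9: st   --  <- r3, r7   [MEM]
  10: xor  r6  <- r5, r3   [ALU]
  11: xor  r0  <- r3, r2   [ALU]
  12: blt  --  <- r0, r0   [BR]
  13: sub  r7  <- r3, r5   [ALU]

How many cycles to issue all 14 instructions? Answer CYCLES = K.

CYCLES = 8

[0] i0  xor.ALU  -- RAW r0
[1] i1&i2  st.MEM mul.MUL  -- dual
[2] i3&i4  blt.BR mulh.MUL  -- dual
[3] i5  ld.MEM  -- no-port MEM/MEM
[4] i6&i7  st.MEM add.ALU  -- dual
[5] i8&i9  and.ALU st.MEM  -- dual
[6] i10&i11  xor.ALU xor.ALU  -- dual
[7] i12&i13  blt.BR sub.ALU  -- dual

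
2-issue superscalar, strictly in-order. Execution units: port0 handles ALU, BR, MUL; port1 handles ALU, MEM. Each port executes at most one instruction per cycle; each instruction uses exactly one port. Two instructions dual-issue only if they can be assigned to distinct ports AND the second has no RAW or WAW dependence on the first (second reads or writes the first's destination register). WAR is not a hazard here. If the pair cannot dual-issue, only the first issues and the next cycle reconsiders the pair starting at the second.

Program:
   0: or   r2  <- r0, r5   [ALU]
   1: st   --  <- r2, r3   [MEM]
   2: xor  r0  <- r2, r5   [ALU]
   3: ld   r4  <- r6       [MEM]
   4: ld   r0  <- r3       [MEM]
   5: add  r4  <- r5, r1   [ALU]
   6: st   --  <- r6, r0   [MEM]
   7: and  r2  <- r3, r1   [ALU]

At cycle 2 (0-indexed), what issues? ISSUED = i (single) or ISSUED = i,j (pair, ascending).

[0] i0  or.ALU  -- RAW r2
[1] i1,i2  st.MEM xor.ALU  -- 2-wide
[2] i3  ld.MEM  -- no-port MEM/MEM
[3] i4,i5  ld.MEM add.ALU  -- 2-wide
[4] i6,i7  st.MEM and.ALU  -- 2-wide

ISSUED = 3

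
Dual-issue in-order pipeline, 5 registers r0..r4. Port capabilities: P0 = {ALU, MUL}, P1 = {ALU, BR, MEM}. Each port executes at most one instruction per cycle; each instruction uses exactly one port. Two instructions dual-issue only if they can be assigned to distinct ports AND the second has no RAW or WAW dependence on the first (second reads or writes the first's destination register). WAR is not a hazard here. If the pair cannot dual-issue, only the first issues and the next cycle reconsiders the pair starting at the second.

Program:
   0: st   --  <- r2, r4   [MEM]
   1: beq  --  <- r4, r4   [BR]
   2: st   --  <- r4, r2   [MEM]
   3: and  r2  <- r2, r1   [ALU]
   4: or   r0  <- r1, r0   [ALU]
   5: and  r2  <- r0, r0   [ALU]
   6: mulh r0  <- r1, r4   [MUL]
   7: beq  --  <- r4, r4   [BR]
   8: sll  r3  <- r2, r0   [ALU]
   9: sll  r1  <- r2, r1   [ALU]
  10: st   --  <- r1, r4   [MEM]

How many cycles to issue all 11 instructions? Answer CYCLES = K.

  cy0 -> i0 (st.MEM) no-port MEM/BR
  cy1 -> i1 (beq.BR) no-port BR/MEM
  cy2 -> i2&i3 (st.MEM;and.ALU) 2-wide
  cy3 -> i4 (or.ALU) RAW r0
  cy4 -> i5&i6 (and.ALU;mulh.MUL) 2-wide
  cy5 -> i7&i8 (beq.BR;sll.ALU) 2-wide
  cy6 -> i9 (sll.ALU) RAW r1
  cy7 -> i10 (st.MEM) tail

CYCLES = 8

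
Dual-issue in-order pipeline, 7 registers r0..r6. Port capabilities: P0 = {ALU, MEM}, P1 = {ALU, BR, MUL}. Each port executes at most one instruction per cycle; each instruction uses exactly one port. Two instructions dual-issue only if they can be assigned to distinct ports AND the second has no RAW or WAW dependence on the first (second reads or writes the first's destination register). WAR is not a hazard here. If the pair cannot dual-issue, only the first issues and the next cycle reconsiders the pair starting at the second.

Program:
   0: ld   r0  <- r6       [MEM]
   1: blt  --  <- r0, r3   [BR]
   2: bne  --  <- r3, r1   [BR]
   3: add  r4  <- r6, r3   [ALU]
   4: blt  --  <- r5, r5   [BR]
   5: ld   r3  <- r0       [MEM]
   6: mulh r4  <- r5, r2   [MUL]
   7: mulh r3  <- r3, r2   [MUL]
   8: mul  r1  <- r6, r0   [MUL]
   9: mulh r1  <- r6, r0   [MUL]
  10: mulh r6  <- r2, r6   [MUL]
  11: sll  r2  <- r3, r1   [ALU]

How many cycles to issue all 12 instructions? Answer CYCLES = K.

0. ld @i0  | RAW r0
1. blt @i1  | no-port BR/BR
2. bne;add @i2&i3  | 2-wide
3. blt;ld @i4&i5  | 2-wide
4. mulh @i6  | no-port MUL/MUL
5. mulh @i7  | no-port MUL/MUL
6. mul @i8  | no-port MUL/MUL
7. mulh @i9  | no-port MUL/MUL
8. mulh;sll @i10&i11  | 2-wide

CYCLES = 9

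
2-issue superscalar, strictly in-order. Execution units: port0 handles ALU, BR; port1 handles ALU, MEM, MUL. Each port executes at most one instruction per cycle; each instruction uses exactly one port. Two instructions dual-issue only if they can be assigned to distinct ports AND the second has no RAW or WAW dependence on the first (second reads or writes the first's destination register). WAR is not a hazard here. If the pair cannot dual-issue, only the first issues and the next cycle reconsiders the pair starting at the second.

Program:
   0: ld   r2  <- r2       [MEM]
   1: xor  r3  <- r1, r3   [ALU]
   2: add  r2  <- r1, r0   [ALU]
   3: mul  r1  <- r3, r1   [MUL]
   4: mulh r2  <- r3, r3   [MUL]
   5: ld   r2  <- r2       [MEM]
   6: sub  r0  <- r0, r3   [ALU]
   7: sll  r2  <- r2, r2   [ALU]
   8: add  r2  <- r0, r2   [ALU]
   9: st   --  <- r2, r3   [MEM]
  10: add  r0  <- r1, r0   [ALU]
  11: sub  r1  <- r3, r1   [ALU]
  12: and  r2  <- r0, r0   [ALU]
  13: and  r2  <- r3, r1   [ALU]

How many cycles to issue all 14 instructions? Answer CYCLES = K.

CYCLES = 9

[0] i0/i1  ld;xor  -- 2-wide
[1] i2/i3  add;mul  -- 2-wide
[2] i4  mulh  -- no-port MUL/MEM
[3] i5/i6  ld;sub  -- 2-wide
[4] i7  sll  -- RAW+WAW r2
[5] i8  add  -- RAW r2
[6] i9/i10  st;add  -- 2-wide
[7] i11/i12  sub;and  -- 2-wide
[8] i13  and  -- tail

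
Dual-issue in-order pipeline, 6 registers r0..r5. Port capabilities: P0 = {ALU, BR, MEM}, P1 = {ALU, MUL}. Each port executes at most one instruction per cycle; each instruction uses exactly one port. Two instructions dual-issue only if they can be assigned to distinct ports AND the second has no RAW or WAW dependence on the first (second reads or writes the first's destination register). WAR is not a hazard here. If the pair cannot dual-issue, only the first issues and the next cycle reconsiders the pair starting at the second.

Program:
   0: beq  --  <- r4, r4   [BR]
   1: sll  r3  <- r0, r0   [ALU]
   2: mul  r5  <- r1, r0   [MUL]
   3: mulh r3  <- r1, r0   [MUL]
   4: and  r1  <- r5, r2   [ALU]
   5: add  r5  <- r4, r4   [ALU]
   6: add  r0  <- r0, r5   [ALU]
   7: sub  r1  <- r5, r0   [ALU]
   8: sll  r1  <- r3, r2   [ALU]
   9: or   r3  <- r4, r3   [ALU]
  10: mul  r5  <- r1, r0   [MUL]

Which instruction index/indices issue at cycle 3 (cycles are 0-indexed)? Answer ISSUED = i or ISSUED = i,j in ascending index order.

c0: i0+i1 beq;sll  pair
c1: i2 mul  no-port MUL/MUL
c2: i3+i4 mulh;and  pair
c3: i5 add  RAW r5
c4: i6 add  RAW r0
c5: i7 sub  WAW r1
c6: i8+i9 sll;or  pair
c7: i10 mul  tail

ISSUED = 5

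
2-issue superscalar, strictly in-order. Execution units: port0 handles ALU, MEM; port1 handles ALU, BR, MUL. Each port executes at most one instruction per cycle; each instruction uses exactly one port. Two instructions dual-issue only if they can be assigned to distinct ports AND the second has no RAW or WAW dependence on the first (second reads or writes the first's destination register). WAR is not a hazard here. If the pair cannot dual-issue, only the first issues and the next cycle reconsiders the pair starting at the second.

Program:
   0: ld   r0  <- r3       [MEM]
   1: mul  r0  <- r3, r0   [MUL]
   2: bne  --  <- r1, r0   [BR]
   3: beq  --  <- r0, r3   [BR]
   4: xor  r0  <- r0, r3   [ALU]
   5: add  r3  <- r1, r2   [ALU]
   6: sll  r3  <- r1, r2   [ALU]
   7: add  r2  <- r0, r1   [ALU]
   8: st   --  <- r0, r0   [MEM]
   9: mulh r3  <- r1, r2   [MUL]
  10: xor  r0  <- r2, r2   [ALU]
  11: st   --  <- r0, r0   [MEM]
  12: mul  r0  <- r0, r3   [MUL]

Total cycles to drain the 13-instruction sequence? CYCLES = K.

[0] i0  ld  -- RAW+WAW r0
[1] i1  mul  -- no-port MUL/BR
[2] i2  bne  -- no-port BR/BR
[3] i3,i4  beq;xor  -- dual
[4] i5  add  -- WAW r3
[5] i6,i7  sll;add  -- dual
[6] i8,i9  st;mulh  -- dual
[7] i10  xor  -- RAW r0
[8] i11,i12  st;mul  -- dual

CYCLES = 9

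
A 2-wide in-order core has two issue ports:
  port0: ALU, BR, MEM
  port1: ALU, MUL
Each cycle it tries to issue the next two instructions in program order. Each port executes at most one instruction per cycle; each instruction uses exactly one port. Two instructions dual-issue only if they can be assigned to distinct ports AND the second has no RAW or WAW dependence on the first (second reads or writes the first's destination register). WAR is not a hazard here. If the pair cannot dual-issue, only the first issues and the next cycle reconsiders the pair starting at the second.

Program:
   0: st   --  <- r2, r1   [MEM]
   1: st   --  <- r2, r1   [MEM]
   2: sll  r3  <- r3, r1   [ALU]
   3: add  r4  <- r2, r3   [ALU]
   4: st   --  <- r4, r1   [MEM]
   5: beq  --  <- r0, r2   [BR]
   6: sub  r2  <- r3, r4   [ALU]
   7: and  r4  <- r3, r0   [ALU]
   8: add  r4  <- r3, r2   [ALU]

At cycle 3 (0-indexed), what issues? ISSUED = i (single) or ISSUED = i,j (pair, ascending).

ISSUED = 4

0. st @i0  | no-port MEM/MEM
1. st+sll @i1,i2  | dual
2. add @i3  | RAW r4
3. st @i4  | no-port MEM/BR
4. beq+sub @i5,i6  | dual
5. and @i7  | WAW r4
6. add @i8  | tail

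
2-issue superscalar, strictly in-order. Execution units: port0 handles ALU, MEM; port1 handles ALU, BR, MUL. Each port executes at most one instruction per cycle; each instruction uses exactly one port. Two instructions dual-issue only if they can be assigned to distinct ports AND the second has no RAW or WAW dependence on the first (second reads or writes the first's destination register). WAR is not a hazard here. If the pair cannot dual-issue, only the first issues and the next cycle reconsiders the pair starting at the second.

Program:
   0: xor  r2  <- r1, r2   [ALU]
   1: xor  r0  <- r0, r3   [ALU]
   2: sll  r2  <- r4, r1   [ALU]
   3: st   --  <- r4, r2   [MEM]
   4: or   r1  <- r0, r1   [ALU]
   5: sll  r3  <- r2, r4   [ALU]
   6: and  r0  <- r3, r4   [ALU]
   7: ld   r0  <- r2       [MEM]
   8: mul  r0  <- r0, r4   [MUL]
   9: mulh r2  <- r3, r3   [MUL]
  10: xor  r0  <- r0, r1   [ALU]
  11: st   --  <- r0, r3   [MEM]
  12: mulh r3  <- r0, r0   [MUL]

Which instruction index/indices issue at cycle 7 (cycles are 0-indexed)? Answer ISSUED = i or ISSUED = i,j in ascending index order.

ISSUED = 9,10

[0] i0+i1  xor;xor  -- pair
[1] i2  sll  -- RAW r2
[2] i3+i4  st;or  -- pair
[3] i5  sll  -- RAW r3
[4] i6  and  -- WAW r0
[5] i7  ld  -- RAW+WAW r0
[6] i8  mul  -- no-port MUL/MUL
[7] i9+i10  mulh;xor  -- pair
[8] i11+i12  st;mulh  -- pair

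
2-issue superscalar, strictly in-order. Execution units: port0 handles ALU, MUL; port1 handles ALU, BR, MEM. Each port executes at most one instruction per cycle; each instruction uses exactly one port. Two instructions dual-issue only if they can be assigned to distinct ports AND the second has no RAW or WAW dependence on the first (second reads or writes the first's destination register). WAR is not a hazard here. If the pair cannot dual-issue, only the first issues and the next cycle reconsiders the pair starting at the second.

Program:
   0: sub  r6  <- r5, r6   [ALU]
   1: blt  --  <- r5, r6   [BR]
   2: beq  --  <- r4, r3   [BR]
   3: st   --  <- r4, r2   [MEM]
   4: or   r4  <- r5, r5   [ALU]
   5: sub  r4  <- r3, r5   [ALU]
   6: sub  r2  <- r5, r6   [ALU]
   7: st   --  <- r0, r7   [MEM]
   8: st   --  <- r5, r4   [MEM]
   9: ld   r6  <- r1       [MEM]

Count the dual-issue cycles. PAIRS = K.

c0: i0 sub  RAW r6
c1: i1 blt  no-port BR/BR
c2: i2 beq  no-port BR/MEM
c3: i3+i4 st/or  dual
c4: i5+i6 sub/sub  dual
c5: i7 st  no-port MEM/MEM
c6: i8 st  no-port MEM/MEM
c7: i9 ld  tail

PAIRS = 2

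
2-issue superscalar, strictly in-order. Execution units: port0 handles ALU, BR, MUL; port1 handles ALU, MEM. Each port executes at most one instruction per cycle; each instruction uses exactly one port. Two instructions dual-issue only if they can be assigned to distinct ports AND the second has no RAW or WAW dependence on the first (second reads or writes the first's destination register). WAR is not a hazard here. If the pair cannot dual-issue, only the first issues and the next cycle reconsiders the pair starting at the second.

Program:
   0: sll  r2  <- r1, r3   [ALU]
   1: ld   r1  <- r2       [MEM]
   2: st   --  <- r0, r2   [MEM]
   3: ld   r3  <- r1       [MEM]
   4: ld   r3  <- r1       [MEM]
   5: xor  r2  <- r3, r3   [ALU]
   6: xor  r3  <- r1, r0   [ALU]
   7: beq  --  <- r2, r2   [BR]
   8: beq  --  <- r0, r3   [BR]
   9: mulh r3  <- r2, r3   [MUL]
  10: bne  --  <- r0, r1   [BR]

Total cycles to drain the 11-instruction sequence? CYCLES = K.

0. sll @i0  | RAW r2
1. ld @i1  | no-port MEM/MEM
2. st @i2  | no-port MEM/MEM
3. ld @i3  | no-port MEM/MEM
4. ld @i4  | RAW r3
5. xor/xor @i5&i6  | pair
6. beq @i7  | no-port BR/BR
7. beq @i8  | no-port BR/MUL
8. mulh @i9  | no-port MUL/BR
9. bne @i10  | tail

CYCLES = 10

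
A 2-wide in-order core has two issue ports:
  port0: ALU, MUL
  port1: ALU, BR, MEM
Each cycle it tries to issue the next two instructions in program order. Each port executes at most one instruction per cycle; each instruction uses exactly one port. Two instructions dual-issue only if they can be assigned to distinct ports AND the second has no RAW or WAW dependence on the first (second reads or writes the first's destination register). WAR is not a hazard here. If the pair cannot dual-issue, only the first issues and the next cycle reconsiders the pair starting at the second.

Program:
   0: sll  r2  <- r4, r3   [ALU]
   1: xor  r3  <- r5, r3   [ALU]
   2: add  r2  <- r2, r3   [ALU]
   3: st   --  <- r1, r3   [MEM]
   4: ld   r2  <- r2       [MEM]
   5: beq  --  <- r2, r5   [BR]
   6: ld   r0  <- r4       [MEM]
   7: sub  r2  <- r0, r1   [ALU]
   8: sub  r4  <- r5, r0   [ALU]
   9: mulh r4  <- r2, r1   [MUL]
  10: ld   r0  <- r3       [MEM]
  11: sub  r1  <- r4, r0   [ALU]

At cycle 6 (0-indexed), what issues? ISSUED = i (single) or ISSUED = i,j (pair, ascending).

0. sll+xor @i0&i1  | pair
1. add+st @i2&i3  | pair
2. ld @i4  | no-port MEM/BR
3. beq @i5  | no-port BR/MEM
4. ld @i6  | RAW r0
5. sub+sub @i7&i8  | pair
6. mulh+ld @i9&i10  | pair
7. sub @i11  | tail

ISSUED = 9,10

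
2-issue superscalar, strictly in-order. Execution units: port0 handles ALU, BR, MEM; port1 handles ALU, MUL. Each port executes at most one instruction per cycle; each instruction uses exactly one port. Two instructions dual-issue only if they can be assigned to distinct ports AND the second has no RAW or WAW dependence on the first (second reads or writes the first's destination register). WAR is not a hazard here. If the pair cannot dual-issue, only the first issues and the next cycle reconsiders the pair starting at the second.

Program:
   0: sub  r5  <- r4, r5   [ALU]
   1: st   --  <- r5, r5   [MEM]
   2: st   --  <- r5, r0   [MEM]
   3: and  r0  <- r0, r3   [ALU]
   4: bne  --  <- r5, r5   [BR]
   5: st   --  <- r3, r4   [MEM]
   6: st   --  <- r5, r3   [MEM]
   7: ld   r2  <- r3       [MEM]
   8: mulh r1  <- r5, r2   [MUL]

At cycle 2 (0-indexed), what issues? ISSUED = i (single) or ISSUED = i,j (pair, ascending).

ISSUED = 2,3

#0 head=0: sub i0 RAW r5
#1 head=1: st i1 no-port MEM/MEM
#2 head=2: st;and i2&i3 pair
#3 head=4: bne i4 no-port BR/MEM
#4 head=5: st i5 no-port MEM/MEM
#5 head=6: st i6 no-port MEM/MEM
#6 head=7: ld i7 RAW r2
#7 head=8: mulh i8 tail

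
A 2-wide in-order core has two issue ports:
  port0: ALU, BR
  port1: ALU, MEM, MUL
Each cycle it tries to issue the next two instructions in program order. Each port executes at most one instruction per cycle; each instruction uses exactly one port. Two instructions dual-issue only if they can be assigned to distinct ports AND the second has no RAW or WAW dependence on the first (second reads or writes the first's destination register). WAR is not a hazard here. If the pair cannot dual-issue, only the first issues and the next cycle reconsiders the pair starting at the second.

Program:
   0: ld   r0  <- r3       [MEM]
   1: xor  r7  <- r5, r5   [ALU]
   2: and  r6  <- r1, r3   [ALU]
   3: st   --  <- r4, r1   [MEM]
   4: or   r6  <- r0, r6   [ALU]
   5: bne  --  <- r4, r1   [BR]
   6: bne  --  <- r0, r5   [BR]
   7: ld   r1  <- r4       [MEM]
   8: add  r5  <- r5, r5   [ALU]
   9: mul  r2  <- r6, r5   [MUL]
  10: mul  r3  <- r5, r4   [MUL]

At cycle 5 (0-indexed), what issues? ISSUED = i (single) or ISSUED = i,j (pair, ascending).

#0 head=0: ld.MEM+xor.ALU i0+i1 pair
#1 head=2: and.ALU+st.MEM i2+i3 pair
#2 head=4: or.ALU+bne.BR i4+i5 pair
#3 head=6: bne.BR+ld.MEM i6+i7 pair
#4 head=8: add.ALU i8 RAW r5
#5 head=9: mul.MUL i9 no-port MUL/MUL
#6 head=10: mul.MUL i10 tail

ISSUED = 9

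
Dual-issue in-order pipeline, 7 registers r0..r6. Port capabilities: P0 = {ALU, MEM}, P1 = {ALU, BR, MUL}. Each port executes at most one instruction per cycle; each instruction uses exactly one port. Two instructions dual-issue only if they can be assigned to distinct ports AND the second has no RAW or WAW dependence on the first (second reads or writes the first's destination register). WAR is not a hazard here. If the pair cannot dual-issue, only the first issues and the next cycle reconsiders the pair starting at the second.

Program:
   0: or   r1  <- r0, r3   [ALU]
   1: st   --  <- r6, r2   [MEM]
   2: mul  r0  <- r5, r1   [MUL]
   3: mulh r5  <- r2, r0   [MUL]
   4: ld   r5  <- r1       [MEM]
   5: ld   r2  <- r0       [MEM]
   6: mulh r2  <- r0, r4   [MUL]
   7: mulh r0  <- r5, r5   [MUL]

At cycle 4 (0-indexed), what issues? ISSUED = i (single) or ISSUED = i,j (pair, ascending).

[0] i0,i1  or.ALU st.MEM  -- dual
[1] i2  mul.MUL  -- no-port MUL/MUL
[2] i3  mulh.MUL  -- WAW r5
[3] i4  ld.MEM  -- no-port MEM/MEM
[4] i5  ld.MEM  -- WAW r2
[5] i6  mulh.MUL  -- no-port MUL/MUL
[6] i7  mulh.MUL  -- tail

ISSUED = 5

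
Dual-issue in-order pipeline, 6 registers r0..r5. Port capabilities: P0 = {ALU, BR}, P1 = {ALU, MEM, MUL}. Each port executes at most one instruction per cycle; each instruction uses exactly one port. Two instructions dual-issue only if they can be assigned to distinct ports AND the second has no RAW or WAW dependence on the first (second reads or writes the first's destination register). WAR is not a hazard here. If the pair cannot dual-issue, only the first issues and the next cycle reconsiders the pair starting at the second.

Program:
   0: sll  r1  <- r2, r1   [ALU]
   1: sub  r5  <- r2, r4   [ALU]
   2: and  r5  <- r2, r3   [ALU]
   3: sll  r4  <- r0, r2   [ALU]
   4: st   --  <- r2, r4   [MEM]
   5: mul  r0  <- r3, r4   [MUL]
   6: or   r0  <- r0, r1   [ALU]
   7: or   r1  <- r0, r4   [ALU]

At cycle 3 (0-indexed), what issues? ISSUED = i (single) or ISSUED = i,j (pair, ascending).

0. sll;sub @i0/i1  | pair
1. and;sll @i2/i3  | pair
2. st @i4  | no-port MEM/MUL
3. mul @i5  | RAW+WAW r0
4. or @i6  | RAW r0
5. or @i7  | tail

ISSUED = 5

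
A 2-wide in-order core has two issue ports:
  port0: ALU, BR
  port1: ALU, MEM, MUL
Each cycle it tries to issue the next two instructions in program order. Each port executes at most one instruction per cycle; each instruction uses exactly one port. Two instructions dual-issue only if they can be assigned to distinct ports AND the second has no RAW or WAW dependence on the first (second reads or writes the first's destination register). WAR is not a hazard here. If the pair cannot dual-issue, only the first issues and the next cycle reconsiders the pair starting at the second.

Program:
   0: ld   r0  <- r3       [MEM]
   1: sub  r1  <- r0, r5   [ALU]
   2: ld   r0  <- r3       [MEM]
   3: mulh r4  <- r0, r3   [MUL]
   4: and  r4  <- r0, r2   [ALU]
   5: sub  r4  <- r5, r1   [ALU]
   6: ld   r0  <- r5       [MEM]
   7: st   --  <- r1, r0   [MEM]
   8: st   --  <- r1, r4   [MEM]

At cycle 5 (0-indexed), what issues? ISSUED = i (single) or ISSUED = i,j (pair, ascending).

c0: i0 ld  RAW r0
c1: i1+i2 sub+ld  dual
c2: i3 mulh  WAW r4
c3: i4 and  WAW r4
c4: i5+i6 sub+ld  dual
c5: i7 st  no-port MEM/MEM
c6: i8 st  tail

ISSUED = 7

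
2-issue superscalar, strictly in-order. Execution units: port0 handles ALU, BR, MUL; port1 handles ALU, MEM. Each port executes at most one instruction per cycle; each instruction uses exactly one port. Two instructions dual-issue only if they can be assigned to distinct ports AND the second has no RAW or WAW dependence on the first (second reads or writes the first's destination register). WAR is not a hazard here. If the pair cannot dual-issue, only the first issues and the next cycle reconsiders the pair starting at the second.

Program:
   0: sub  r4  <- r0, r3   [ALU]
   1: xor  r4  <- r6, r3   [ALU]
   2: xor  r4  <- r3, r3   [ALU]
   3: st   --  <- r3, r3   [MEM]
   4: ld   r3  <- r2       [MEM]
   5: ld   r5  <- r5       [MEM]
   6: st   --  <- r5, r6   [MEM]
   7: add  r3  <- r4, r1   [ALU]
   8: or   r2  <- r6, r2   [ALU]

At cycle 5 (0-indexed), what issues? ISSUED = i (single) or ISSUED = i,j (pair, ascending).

[0] i0  sub  -- WAW r4
[1] i1  xor  -- WAW r4
[2] i2/i3  xor;st  -- pair
[3] i4  ld  -- no-port MEM/MEM
[4] i5  ld  -- no-port MEM/MEM
[5] i6/i7  st;add  -- pair
[6] i8  or  -- tail

ISSUED = 6,7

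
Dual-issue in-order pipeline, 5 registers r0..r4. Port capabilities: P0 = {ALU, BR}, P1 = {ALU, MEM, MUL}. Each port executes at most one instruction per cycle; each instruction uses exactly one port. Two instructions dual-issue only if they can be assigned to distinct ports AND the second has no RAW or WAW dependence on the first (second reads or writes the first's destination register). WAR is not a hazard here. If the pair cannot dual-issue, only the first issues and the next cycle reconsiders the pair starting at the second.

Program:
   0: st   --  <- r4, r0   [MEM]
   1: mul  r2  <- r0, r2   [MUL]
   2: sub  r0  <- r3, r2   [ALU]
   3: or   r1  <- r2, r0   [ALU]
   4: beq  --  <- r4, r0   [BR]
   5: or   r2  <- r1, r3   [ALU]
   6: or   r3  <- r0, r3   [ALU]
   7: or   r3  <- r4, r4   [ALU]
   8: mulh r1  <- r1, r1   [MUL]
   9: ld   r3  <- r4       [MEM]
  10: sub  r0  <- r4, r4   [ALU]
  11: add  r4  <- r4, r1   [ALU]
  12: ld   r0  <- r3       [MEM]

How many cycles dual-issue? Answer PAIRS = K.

  cy0 -> i0 (st.MEM) no-port MEM/MUL
  cy1 -> i1 (mul.MUL) RAW r2
  cy2 -> i2 (sub.ALU) RAW r0
  cy3 -> i3+i4 (or.ALU/beq.BR) dual
  cy4 -> i5+i6 (or.ALU/or.ALU) dual
  cy5 -> i7+i8 (or.ALU/mulh.MUL) dual
  cy6 -> i9+i10 (ld.MEM/sub.ALU) dual
  cy7 -> i11+i12 (add.ALU/ld.MEM) dual

PAIRS = 5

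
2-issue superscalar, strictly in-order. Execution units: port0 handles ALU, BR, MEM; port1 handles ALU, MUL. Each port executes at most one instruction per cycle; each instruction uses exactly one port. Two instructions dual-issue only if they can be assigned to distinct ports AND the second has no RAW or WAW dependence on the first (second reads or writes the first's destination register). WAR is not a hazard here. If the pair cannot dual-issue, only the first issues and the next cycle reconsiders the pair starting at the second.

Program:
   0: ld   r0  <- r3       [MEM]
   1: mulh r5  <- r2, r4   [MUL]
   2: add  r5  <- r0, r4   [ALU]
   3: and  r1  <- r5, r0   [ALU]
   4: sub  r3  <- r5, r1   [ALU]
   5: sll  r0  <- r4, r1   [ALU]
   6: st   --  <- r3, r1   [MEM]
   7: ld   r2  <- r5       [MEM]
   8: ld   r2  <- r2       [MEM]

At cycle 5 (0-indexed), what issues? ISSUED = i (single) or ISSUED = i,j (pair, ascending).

  cy0 -> i0/i1 (ld.MEM+mulh.MUL) pair
  cy1 -> i2 (add.ALU) RAW r5
  cy2 -> i3 (and.ALU) RAW r1
  cy3 -> i4/i5 (sub.ALU+sll.ALU) pair
  cy4 -> i6 (st.MEM) no-port MEM/MEM
  cy5 -> i7 (ld.MEM) no-port MEM/MEM
  cy6 -> i8 (ld.MEM) tail

ISSUED = 7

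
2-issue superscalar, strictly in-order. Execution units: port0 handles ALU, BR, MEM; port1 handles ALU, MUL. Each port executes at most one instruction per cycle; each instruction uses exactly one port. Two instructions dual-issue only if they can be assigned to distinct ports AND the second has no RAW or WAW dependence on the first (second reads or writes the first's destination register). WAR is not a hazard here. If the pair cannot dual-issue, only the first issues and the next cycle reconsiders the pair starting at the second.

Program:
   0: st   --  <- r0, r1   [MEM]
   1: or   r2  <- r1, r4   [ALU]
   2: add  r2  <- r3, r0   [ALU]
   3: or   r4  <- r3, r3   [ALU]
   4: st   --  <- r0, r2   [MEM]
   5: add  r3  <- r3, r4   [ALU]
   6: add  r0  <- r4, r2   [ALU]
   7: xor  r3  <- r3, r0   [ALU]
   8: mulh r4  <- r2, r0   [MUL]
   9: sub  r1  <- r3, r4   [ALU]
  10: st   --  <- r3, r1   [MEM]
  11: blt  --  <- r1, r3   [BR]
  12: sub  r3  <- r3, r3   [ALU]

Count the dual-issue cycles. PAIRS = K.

PAIRS = 5

0. st.MEM+or.ALU @i0/i1  | pair
1. add.ALU+or.ALU @i2/i3  | pair
2. st.MEM+add.ALU @i4/i5  | pair
3. add.ALU @i6  | RAW r0
4. xor.ALU+mulh.MUL @i7/i8  | pair
5. sub.ALU @i9  | RAW r1
6. st.MEM @i10  | no-port MEM/BR
7. blt.BR+sub.ALU @i11/i12  | pair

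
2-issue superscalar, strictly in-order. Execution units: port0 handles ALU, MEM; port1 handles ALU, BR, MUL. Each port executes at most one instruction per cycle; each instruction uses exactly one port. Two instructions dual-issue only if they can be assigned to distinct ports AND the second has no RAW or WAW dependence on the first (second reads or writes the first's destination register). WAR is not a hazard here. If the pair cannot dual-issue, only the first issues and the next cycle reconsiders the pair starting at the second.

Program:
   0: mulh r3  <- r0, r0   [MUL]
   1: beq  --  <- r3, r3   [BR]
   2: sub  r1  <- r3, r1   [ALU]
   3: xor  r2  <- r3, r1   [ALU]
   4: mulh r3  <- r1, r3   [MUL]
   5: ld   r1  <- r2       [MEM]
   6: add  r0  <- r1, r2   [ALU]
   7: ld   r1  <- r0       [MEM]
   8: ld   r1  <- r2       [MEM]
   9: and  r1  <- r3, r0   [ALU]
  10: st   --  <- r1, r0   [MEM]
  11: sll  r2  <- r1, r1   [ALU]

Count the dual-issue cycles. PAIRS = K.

PAIRS = 3

t=0 i0:mulh ; no-port MUL/BR
t=1 i1+i2:beq;sub ; 2-wide
t=2 i3+i4:xor;mulh ; 2-wide
t=3 i5:ld ; RAW r1
t=4 i6:add ; RAW r0
t=5 i7:ld ; no-port MEM/MEM
t=6 i8:ld ; WAW r1
t=7 i9:and ; RAW r1
t=8 i10+i11:st;sll ; 2-wide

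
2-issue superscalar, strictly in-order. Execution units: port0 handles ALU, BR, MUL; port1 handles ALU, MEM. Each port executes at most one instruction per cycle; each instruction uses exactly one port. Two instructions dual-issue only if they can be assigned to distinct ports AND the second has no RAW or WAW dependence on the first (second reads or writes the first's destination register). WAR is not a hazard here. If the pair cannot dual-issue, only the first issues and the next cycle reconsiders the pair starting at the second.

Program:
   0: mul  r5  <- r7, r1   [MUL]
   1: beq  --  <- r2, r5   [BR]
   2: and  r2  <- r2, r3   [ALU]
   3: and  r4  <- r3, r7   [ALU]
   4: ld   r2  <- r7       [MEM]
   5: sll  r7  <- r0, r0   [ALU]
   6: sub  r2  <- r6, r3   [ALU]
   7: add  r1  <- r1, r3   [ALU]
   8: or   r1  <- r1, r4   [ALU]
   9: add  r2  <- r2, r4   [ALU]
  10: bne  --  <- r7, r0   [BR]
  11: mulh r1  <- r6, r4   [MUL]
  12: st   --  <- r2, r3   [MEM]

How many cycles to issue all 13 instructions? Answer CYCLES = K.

CYCLES = 8

  cy0 -> i0 (mul) no-port MUL/BR
  cy1 -> i1&i2 (beq/and) 2-wide
  cy2 -> i3&i4 (and/ld) 2-wide
  cy3 -> i5&i6 (sll/sub) 2-wide
  cy4 -> i7 (add) RAW+WAW r1
  cy5 -> i8&i9 (or/add) 2-wide
  cy6 -> i10 (bne) no-port BR/MUL
  cy7 -> i11&i12 (mulh/st) 2-wide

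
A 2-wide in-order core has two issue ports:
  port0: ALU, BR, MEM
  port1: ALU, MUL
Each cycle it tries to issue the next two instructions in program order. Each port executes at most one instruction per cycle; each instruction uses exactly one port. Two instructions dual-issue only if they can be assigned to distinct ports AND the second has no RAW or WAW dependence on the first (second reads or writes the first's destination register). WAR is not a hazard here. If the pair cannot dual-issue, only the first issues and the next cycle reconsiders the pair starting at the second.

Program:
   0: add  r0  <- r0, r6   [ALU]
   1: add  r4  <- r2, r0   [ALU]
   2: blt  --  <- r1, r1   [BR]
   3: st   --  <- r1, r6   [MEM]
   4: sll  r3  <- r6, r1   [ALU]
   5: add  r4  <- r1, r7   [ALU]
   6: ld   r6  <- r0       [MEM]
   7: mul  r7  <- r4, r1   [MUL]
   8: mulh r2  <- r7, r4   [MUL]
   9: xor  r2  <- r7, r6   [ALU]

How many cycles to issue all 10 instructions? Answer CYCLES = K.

c0: i0 add.ALU  RAW r0
c1: i1+i2 add.ALU+blt.BR  dual
c2: i3+i4 st.MEM+sll.ALU  dual
c3: i5+i6 add.ALU+ld.MEM  dual
c4: i7 mul.MUL  no-port MUL/MUL
c5: i8 mulh.MUL  WAW r2
c6: i9 xor.ALU  tail

CYCLES = 7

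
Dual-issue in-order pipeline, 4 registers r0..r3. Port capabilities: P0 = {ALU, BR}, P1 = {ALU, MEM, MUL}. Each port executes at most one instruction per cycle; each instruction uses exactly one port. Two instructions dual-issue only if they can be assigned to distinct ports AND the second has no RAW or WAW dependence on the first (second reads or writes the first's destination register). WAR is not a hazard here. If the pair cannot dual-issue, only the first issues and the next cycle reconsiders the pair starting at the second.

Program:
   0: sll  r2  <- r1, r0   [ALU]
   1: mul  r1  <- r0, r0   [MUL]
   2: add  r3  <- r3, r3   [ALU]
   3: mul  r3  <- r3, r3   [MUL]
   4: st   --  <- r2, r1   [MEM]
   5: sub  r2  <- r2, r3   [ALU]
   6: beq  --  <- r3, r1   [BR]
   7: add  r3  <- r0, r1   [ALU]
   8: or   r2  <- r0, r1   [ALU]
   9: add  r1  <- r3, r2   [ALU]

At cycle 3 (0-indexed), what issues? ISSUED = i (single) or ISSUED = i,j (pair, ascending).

c0: i0,i1 sll.ALU mul.MUL  dual
c1: i2 add.ALU  RAW+WAW r3
c2: i3 mul.MUL  no-port MUL/MEM
c3: i4,i5 st.MEM sub.ALU  dual
c4: i6,i7 beq.BR add.ALU  dual
c5: i8 or.ALU  RAW r2
c6: i9 add.ALU  tail

ISSUED = 4,5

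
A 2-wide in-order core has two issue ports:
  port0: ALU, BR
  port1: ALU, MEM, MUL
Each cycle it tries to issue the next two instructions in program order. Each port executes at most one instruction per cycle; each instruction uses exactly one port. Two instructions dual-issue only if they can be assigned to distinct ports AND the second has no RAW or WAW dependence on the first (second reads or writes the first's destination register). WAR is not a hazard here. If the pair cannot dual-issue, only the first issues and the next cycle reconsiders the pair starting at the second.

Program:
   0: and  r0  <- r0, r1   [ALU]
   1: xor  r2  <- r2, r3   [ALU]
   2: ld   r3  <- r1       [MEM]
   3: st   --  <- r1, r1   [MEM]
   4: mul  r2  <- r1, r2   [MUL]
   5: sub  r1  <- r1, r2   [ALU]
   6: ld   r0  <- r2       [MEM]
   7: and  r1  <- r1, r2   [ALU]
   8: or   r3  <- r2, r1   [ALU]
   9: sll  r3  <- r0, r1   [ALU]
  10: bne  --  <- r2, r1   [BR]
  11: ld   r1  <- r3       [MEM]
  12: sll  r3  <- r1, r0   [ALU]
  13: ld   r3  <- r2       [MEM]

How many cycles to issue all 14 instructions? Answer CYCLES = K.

CYCLES = 11

t=0 i0/i1:and.ALU+xor.ALU ; 2-wide
t=1 i2:ld.MEM ; no-port MEM/MEM
t=2 i3:st.MEM ; no-port MEM/MUL
t=3 i4:mul.MUL ; RAW r2
t=4 i5/i6:sub.ALU+ld.MEM ; 2-wide
t=5 i7:and.ALU ; RAW r1
t=6 i8:or.ALU ; WAW r3
t=7 i9/i10:sll.ALU+bne.BR ; 2-wide
t=8 i11:ld.MEM ; RAW r1
t=9 i12:sll.ALU ; WAW r3
t=10 i13:ld.MEM ; tail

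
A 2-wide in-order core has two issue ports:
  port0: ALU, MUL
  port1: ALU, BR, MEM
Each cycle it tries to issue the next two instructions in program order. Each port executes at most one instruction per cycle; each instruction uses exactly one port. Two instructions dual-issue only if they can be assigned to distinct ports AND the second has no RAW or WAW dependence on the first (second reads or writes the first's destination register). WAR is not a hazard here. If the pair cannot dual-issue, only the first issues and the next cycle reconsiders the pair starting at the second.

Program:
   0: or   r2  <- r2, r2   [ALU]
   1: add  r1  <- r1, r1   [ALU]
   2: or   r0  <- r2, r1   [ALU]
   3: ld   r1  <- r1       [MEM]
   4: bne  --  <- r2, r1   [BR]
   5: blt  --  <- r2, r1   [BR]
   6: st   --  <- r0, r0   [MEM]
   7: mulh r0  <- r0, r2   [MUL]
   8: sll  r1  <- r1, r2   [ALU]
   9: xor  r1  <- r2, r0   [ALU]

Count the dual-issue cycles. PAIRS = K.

[0] i0,i1  or.ALU add.ALU  -- dual
[1] i2,i3  or.ALU ld.MEM  -- dual
[2] i4  bne.BR  -- no-port BR/BR
[3] i5  blt.BR  -- no-port BR/MEM
[4] i6,i7  st.MEM mulh.MUL  -- dual
[5] i8  sll.ALU  -- WAW r1
[6] i9  xor.ALU  -- tail

PAIRS = 3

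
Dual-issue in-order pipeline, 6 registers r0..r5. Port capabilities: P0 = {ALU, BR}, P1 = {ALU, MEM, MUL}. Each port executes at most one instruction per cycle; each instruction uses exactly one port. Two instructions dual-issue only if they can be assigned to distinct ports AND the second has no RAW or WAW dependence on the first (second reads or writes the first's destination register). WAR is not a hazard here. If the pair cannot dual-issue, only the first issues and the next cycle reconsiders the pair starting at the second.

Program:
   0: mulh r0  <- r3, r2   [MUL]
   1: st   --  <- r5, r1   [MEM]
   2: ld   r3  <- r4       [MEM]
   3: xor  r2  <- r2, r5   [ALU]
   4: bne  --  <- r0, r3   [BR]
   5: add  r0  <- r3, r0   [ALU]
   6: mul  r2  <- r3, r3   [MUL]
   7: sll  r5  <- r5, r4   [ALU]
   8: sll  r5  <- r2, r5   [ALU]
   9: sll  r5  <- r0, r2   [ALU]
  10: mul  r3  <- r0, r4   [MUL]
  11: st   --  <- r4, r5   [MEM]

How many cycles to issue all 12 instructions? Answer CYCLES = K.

CYCLES = 8

c0: i0 mulh.MUL  no-port MUL/MEM
c1: i1 st.MEM  no-port MEM/MEM
c2: i2+i3 ld.MEM+xor.ALU  dual
c3: i4+i5 bne.BR+add.ALU  dual
c4: i6+i7 mul.MUL+sll.ALU  dual
c5: i8 sll.ALU  WAW r5
c6: i9+i10 sll.ALU+mul.MUL  dual
c7: i11 st.MEM  tail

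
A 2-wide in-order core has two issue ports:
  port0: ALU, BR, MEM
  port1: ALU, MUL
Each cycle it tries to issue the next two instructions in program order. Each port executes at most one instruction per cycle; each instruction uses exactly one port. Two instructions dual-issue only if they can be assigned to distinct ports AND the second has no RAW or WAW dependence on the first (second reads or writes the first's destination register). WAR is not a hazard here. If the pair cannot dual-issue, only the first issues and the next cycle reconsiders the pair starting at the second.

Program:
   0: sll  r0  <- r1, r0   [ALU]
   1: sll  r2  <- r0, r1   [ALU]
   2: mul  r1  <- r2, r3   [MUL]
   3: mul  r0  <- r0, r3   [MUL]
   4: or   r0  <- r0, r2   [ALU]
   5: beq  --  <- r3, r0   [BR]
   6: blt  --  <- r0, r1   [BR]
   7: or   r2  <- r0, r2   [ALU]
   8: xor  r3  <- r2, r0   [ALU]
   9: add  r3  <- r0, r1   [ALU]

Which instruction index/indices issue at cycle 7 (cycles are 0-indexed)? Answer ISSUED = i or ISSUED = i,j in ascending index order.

[0] i0  sll  -- RAW r0
[1] i1  sll  -- RAW r2
[2] i2  mul  -- no-port MUL/MUL
[3] i3  mul  -- RAW+WAW r0
[4] i4  or  -- RAW r0
[5] i5  beq  -- no-port BR/BR
[6] i6/i7  blt;or  -- 2-wide
[7] i8  xor  -- WAW r3
[8] i9  add  -- tail

ISSUED = 8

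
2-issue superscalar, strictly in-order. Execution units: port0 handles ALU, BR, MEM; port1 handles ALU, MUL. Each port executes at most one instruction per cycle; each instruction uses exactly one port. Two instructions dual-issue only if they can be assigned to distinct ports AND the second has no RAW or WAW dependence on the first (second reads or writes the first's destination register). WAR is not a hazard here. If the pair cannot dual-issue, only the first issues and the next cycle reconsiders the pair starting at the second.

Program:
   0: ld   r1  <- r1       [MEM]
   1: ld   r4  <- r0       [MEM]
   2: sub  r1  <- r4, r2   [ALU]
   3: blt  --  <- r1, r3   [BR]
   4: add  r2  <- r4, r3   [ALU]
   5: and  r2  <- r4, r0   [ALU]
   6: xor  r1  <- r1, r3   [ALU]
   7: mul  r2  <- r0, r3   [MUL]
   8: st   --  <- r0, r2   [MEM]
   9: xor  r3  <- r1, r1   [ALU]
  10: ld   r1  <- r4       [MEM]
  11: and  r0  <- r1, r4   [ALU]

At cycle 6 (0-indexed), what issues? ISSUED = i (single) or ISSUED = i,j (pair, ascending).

t=0 i0:ld.MEM ; no-port MEM/MEM
t=1 i1:ld.MEM ; RAW r4
t=2 i2:sub.ALU ; RAW r1
t=3 i3,i4:blt.BR;add.ALU ; dual
t=4 i5,i6:and.ALU;xor.ALU ; dual
t=5 i7:mul.MUL ; RAW r2
t=6 i8,i9:st.MEM;xor.ALU ; dual
t=7 i10:ld.MEM ; RAW r1
t=8 i11:and.ALU ; tail

ISSUED = 8,9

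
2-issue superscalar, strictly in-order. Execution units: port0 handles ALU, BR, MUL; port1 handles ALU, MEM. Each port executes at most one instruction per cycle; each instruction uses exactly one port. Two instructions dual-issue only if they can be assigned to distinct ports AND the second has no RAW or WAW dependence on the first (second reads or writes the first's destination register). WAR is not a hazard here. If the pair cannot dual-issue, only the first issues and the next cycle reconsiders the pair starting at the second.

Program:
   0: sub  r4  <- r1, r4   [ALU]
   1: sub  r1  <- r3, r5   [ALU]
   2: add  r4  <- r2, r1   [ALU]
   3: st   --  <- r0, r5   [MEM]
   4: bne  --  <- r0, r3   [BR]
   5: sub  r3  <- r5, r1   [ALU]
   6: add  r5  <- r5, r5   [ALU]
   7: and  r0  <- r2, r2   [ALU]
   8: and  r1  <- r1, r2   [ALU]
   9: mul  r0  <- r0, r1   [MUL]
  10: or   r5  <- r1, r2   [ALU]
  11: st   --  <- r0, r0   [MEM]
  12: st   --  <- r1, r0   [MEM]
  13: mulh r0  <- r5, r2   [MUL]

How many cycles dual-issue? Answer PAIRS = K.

t=0 i0/i1:sub.ALU+sub.ALU ; 2-wide
t=1 i2/i3:add.ALU+st.MEM ; 2-wide
t=2 i4/i5:bne.BR+sub.ALU ; 2-wide
t=3 i6/i7:add.ALU+and.ALU ; 2-wide
t=4 i8:and.ALU ; RAW r1
t=5 i9/i10:mul.MUL+or.ALU ; 2-wide
t=6 i11:st.MEM ; no-port MEM/MEM
t=7 i12/i13:st.MEM+mulh.MUL ; 2-wide

PAIRS = 6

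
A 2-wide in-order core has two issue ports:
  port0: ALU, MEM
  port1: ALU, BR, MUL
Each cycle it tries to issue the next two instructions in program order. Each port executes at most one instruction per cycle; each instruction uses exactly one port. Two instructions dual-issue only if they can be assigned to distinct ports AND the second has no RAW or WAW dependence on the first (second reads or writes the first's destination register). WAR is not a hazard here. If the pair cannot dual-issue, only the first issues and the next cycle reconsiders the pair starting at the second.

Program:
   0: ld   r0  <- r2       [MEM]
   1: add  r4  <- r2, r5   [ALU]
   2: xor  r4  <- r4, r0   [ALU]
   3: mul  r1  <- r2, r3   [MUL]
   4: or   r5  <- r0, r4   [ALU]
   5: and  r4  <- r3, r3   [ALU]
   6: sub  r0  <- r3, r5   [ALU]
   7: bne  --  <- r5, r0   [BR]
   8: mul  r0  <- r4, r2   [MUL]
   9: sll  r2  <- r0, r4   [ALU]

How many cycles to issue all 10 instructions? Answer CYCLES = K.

CYCLES = 7

t=0 i0/i1:ld.MEM/add.ALU ; dual
t=1 i2/i3:xor.ALU/mul.MUL ; dual
t=2 i4/i5:or.ALU/and.ALU ; dual
t=3 i6:sub.ALU ; RAW r0
t=4 i7:bne.BR ; no-port BR/MUL
t=5 i8:mul.MUL ; RAW r0
t=6 i9:sll.ALU ; tail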